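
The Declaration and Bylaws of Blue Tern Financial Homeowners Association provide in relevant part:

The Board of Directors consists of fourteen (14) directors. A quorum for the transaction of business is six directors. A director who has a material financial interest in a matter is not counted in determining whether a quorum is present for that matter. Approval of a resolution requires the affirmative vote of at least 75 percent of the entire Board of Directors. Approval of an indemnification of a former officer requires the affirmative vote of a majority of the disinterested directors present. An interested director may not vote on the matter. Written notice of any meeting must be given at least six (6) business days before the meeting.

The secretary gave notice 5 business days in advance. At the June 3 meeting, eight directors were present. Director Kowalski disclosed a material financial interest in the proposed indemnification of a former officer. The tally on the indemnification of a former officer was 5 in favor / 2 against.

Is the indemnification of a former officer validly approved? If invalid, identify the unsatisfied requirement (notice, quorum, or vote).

Invalid — notice requirement not satisfied.

Notice: 5 business days given; 6 required (5 < 6). Not satisfied.
Quorum: 8 present, but the 1 interested director does not count, leaving 7. Quorum is 6. Satisfied.
Vote: the indemnification of a former officer requires a majority of the disinterested directors present (8 − 1 = 7). A majority of 7 is 4, so 4 affirmative votes are needed; 5 voted in favor. Satisfied.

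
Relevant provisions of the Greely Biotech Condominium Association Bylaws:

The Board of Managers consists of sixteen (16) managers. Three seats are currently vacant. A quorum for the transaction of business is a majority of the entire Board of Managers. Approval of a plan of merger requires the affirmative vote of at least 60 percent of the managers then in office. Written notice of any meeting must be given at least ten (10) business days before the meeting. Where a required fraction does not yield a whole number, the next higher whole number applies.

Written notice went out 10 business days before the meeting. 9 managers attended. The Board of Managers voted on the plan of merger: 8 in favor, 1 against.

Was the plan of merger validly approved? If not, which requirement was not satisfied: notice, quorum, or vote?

Notice: 10 business days given; 10 required (10 ≥ 10). Satisfied.
Quorum: 9 present; quorum is 9. Satisfied.
Vote: the plan of merger requires three-fifths of the managers then in office (13). 3/5 of 13 = 7.80, rounded up to 8, so 8 affirmative votes are needed; 8 voted in favor. Satisfied.

Valid — all requirements satisfied.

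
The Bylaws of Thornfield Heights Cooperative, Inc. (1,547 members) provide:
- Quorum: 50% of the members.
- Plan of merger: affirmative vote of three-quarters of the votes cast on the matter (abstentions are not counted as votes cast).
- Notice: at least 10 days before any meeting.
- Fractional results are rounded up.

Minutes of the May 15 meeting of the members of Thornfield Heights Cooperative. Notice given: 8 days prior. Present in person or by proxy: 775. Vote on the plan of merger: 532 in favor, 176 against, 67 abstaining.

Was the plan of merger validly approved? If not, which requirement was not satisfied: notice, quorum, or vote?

Notice: 8 days given; 10 required. Not satisfied.
Quorum: 50% of 1,547 = 773.50, rounded up to 774; 775 present. Satisfied.
Vote: requires three-fourths of the votes cast (775 − 67 abstaining = 708); 3/4 of 708 = 531, so 531 needed; 532 in favor. Satisfied.

Invalid — notice requirement not satisfied.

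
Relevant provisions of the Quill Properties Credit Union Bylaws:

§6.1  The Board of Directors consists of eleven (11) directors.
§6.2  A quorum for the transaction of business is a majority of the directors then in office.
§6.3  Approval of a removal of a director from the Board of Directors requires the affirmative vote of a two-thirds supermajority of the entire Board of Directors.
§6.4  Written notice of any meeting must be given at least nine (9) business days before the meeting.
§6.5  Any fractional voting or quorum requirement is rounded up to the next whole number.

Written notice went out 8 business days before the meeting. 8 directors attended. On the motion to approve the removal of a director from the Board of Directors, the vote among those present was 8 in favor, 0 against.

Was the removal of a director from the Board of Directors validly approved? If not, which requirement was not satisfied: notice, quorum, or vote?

Notice: 8 business days given; 9 required (8 < 9). Not satisfied.
Quorum: 8 present; quorum is 6. Satisfied.
Vote: the removal of a director from the Board of Directors requires two-thirds of the entire Board of Directors (11). 2/3 of 11 = 7.33, rounded up to 8, so 8 affirmative votes are needed; 8 voted in favor. Satisfied.

Invalid — notice requirement not satisfied.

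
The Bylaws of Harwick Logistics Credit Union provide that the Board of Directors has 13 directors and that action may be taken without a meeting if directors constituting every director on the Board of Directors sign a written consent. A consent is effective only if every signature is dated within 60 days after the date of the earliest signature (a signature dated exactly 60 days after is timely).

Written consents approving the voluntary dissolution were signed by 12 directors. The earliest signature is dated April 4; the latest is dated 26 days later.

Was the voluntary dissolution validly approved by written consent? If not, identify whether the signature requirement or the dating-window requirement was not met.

Signatures required: all of 13 — unanimous means all 13, so 13 needed; 12 signed. Insufficient.
Dating window: the latest signature is 26 days after the earliest; the limit is 60 days. Within the window.

Not effective — insufficient signatures.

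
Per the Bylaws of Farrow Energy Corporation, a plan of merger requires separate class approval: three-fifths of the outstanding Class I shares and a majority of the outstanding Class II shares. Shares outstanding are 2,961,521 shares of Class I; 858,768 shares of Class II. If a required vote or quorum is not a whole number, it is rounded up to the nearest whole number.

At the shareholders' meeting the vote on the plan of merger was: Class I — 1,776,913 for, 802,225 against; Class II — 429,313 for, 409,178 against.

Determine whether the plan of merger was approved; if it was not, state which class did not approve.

Class I: 3/5 of 2961521 = 1776912.60, rounded up to 1776913; 1,776,913 required, 1,776,913 in favor — approved.
Class II: a majority of 858768 is 429385; 429,385 required, 429,313 in favor — not approved.

Not approved — the Class II shares did not give the required vote.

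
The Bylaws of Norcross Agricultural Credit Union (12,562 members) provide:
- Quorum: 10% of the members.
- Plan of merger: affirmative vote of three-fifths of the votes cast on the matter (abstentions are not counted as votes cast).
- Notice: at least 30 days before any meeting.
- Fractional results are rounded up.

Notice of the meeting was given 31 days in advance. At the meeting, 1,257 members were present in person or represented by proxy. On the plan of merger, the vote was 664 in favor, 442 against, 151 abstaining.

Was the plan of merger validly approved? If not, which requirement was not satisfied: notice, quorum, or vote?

Valid — all requirements satisfied.

Notice: 31 days given; 30 required. Satisfied.
Quorum: 10% of 12,562 = 1,256.20, rounded up to 1,257; 1,257 present. Satisfied.
Vote: requires three-fifths of the votes cast (1,257 − 151 abstaining = 1,106); 3/5 of 1106 = 663.60, rounded up to 664, so 664 needed; 664 in favor. Satisfied.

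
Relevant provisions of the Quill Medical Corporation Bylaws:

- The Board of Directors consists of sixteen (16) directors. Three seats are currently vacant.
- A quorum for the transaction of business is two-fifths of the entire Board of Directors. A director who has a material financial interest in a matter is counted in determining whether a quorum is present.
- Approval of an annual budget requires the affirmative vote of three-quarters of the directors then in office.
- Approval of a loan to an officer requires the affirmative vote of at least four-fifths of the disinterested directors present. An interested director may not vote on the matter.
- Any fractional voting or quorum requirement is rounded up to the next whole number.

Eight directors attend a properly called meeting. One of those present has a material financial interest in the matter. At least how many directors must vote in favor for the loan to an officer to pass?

The loan to an officer requires four-fifths of the disinterested directors present (8 − 1 = 7).
4/5 of 7 = 5.60, rounded up to 6.

6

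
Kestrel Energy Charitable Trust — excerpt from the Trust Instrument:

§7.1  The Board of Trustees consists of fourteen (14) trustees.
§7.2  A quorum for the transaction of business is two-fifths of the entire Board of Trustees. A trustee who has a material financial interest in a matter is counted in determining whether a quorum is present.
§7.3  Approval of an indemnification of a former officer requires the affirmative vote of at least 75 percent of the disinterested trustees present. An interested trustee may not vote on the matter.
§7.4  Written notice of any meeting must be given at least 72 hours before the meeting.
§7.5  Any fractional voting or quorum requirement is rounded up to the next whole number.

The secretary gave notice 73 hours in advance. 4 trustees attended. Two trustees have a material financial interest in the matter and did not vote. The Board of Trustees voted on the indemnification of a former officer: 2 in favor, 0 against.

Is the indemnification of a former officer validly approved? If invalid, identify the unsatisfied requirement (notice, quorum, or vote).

Invalid — quorum requirement not satisfied.

Notice: 73 hours given; 72 required (73 ≥ 72). Satisfied.
Quorum: 4 present (interested trustees count toward quorum); quorum is 6. Not satisfied.
Vote: the indemnification of a former officer requires three-fourths of the disinterested trustees present (4 − 2 = 2). 3/4 of 2 = 1.50, rounded up to 2, so 2 affirmative votes are needed; 2 voted in favor. Satisfied. (Moot — without a quorum no business can be validly transacted.)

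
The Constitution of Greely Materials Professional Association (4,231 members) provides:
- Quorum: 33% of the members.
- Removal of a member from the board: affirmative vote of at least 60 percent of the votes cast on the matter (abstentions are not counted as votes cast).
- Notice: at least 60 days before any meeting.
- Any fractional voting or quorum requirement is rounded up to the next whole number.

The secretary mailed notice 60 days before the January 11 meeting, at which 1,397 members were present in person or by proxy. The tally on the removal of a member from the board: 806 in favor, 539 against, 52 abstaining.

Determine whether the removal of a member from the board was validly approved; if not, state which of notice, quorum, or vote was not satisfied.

Notice: 60 days given; 60 required. Satisfied.
Quorum: 33% of 4,231 = 1,396.23, rounded up to 1,397; 1,397 present. Satisfied.
Vote: requires three-fifths of the votes cast (1,397 − 52 abstaining = 1,345); 3/5 of 1345 = 807, so 807 needed; 806 in favor. Not satisfied.

Invalid — vote requirement not satisfied.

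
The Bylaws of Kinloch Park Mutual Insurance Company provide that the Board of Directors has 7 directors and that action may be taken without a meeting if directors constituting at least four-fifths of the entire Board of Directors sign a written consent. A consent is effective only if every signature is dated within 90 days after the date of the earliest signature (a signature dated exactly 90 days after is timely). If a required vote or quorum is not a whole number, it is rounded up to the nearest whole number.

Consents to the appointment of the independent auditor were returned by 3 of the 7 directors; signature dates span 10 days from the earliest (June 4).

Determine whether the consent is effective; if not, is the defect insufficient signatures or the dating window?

Not effective — insufficient signatures.

Signatures required: at least four-fifths of 7 — 4/5 of 7 = 5.60, rounded up to 6, so 6 needed; 3 signed. Insufficient.
Dating window: the latest signature is 10 days after the earliest; the limit is 90 days. Within the window.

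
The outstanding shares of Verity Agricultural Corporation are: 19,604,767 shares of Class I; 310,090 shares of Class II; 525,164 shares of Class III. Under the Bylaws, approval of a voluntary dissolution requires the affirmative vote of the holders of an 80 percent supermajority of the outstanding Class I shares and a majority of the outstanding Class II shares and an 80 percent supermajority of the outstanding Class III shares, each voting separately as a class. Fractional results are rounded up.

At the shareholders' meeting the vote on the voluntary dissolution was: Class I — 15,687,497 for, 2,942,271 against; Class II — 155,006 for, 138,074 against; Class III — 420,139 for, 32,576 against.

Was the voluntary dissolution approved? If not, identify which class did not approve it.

Class I: 4/5 of 19604767 = 15683813.60, rounded up to 15683814; 15,683,814 required, 15,687,497 in favor — approved.
Class II: a majority of 310090 is 155046; 155,046 required, 155,006 in favor — not approved.
Class III: 4/5 of 525164 = 420131.20, rounded up to 420132; 420,132 required, 420,139 in favor — approved.

Not approved — the Class II shares did not give the required vote.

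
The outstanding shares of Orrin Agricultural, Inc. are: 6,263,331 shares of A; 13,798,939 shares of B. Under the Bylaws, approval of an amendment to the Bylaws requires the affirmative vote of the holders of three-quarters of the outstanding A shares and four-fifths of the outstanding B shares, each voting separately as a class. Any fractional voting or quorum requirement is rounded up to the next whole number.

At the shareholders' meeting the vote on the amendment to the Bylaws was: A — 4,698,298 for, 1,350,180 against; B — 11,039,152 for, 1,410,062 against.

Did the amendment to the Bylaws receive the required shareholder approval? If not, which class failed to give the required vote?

Approved — every class gave the required vote.

A: 3/4 of 6263331 = 4697498.25, rounded up to 4697499; 4,697,499 required, 4,698,298 in favor — approved.
B: 4/5 of 13798939 = 11039151.20, rounded up to 11039152; 11,039,152 required, 11,039,152 in favor — approved.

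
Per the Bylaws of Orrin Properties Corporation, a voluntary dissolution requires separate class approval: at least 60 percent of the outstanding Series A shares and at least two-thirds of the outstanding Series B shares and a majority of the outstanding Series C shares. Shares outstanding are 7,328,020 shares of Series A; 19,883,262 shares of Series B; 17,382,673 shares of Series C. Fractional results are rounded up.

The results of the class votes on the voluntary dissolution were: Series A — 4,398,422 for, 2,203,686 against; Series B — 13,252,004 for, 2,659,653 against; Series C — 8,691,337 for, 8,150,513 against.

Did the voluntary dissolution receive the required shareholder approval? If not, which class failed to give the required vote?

Not approved — the Series B shares did not give the required vote.

Series A: 3/5 of 7328020 = 4396812; 4,396,812 required, 4,398,422 in favor — approved.
Series B: 2/3 of 19883262 = 13255508; 13,255,508 required, 13,252,004 in favor — not approved.
Series C: a majority of 17382673 is 8691337; 8,691,337 required, 8,691,337 in favor — approved.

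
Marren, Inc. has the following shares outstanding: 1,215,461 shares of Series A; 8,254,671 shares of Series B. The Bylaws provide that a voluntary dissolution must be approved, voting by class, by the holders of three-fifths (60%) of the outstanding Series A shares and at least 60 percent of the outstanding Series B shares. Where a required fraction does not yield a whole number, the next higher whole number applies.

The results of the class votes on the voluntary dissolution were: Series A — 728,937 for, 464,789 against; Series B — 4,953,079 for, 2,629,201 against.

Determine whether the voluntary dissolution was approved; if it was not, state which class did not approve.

Series A: 3/5 of 1215461 = 729276.60, rounded up to 729277; 729,277 required, 728,937 in favor — not approved.
Series B: 3/5 of 8254671 = 4952802.60, rounded up to 4952803; 4,952,803 required, 4,953,079 in favor — approved.

Not approved — the Series A shares did not give the required vote.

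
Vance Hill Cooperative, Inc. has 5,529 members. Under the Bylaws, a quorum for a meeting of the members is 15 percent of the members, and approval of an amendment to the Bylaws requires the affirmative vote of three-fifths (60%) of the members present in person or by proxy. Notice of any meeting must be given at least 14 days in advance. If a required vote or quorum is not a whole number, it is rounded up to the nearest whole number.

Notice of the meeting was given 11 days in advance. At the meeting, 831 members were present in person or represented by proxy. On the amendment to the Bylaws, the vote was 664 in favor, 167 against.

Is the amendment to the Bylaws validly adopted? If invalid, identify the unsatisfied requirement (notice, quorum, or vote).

Notice: 11 days given; 14 required. Not satisfied.
Quorum: 15% of 5,529 = 829.35, rounded up to 830; 831 present. Satisfied.
Vote: requires three-fifths of those present (831); 3/5 of 831 = 498.60, rounded up to 499, so 499 needed; 664 in favor. Satisfied.

Invalid — notice requirement not satisfied.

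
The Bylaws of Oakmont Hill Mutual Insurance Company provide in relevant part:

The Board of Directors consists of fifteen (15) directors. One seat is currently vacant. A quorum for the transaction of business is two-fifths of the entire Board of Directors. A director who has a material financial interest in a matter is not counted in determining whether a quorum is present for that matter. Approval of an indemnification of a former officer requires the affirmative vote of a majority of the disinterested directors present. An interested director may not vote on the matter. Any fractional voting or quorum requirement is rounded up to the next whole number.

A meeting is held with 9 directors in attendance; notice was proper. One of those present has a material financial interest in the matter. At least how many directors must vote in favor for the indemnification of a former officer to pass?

The indemnification of a former officer requires a majority of the disinterested directors present (9 − 1 = 8).
A majority of 8 is 5.

5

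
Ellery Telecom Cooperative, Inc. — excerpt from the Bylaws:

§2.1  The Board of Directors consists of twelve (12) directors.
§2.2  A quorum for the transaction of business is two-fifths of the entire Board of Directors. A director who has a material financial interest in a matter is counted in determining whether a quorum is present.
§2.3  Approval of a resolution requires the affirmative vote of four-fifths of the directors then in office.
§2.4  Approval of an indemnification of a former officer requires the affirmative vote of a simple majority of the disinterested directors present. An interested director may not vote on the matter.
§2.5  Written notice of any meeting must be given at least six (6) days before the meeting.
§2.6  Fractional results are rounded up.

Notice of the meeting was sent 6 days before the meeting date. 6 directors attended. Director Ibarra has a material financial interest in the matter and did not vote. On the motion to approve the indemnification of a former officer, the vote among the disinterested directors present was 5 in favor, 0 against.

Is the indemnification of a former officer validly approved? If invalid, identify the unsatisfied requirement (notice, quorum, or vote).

Valid — all requirements satisfied.

Notice: 6 days given; 6 required (6 ≥ 6). Satisfied.
Quorum: 6 present (interested directors count toward quorum); quorum is 5. Satisfied.
Vote: the indemnification of a former officer requires a majority of the disinterested directors present (6 − 1 = 5). A majority of 5 is 3, so 3 affirmative votes are needed; 5 voted in favor. Satisfied.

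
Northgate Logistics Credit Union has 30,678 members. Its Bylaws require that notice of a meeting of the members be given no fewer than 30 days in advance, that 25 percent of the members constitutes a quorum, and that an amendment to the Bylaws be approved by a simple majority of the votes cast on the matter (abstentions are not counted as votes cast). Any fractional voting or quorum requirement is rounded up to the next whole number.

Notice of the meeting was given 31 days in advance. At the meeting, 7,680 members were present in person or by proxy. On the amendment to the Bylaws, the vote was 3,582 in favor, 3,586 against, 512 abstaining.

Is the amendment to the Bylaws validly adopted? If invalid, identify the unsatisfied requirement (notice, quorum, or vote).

Notice: 31 days given; 30 required. Satisfied.
Quorum: 25% of 30,678 = 7,669.50, rounded up to 7,670; 7,680 present. Satisfied.
Vote: requires a majority of the votes cast (7,680 − 512 abstaining = 7,168); a majority of 7168 is 3585, so 3,585 needed; 3,582 in favor. Not satisfied.

Invalid — vote requirement not satisfied.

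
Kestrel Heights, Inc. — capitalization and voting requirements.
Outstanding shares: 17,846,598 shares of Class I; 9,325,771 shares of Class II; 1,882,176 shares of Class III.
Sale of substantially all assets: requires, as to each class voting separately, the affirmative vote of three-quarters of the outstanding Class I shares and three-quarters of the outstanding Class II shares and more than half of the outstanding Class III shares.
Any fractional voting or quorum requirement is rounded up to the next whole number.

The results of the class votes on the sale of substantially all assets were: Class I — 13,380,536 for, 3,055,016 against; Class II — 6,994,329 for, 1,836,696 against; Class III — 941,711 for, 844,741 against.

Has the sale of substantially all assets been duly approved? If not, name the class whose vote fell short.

Not approved — the Class I shares did not give the required vote.

Class I: 3/4 of 17846598 = 13384948.50, rounded up to 13384949; 13,384,949 required, 13,380,536 in favor — not approved.
Class II: 3/4 of 9325771 = 6994328.25, rounded up to 6994329; 6,994,329 required, 6,994,329 in favor — approved.
Class III: a majority of 1882176 is 941089; 941,089 required, 941,711 in favor — approved.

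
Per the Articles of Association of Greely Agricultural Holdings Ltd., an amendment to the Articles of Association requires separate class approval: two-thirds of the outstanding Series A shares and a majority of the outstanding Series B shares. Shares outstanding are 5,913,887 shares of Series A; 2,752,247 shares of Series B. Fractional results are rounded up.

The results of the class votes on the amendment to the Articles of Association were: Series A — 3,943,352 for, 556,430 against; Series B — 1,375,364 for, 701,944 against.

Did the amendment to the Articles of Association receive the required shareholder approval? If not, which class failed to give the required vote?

Series A: 2/3 of 5913887 = 3942591.33, rounded up to 3942592; 3,942,592 required, 3,943,352 in favor — approved.
Series B: a majority of 2752247 is 1376124; 1,376,124 required, 1,375,364 in favor — not approved.

Not approved — the Series B shares did not give the required vote.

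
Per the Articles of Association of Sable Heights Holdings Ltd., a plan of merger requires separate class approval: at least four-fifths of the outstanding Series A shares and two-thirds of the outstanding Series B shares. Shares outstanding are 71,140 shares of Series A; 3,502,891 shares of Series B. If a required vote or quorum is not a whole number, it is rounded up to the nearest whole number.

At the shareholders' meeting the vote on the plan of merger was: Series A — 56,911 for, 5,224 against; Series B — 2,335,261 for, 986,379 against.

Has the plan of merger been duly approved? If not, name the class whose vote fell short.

Series A: 4/5 of 71140 = 56912; 56,912 required, 56,911 in favor — not approved.
Series B: 2/3 of 3502891 = 2335260.67, rounded up to 2335261; 2,335,261 required, 2,335,261 in favor — approved.

Not approved — the Series A shares did not give the required vote.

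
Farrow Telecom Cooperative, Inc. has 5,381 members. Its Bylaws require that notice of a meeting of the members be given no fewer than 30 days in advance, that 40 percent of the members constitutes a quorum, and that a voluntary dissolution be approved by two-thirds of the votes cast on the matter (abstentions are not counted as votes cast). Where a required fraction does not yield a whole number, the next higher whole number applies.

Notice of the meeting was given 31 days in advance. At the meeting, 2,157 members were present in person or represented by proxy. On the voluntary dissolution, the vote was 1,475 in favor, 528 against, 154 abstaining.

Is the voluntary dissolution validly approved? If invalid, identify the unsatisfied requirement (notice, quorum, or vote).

Notice: 31 days given; 30 required. Satisfied.
Quorum: 40% of 5,381 = 2,152.40, rounded up to 2,153; 2,157 present. Satisfied.
Vote: requires two-thirds of the votes cast (2,157 − 154 abstaining = 2,003); 2/3 of 2003 = 1335.33, rounded up to 1336, so 1,336 needed; 1,475 in favor. Satisfied.

Valid — all requirements satisfied.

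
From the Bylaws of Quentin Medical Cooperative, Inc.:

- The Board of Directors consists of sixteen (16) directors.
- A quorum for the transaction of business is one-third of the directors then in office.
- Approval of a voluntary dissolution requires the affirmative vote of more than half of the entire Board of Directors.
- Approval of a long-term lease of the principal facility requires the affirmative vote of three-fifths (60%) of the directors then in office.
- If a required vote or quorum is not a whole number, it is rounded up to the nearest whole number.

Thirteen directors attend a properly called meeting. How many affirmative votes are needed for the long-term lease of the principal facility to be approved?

10

The long-term lease of the principal facility requires three-fifths of the directors then in office (16).
3/5 of 16 = 9.60, rounded up to 10.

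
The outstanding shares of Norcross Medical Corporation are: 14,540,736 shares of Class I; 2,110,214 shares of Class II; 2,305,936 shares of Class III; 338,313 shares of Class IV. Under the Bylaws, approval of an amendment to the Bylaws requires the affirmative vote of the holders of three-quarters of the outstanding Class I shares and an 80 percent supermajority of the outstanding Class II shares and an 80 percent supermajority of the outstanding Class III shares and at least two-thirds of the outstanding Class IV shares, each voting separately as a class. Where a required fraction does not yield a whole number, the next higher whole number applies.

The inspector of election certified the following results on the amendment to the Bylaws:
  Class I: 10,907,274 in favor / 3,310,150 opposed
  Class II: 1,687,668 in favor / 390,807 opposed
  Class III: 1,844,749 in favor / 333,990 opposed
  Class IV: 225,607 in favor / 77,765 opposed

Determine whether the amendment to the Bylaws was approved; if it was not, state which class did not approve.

Not approved — the Class II shares did not give the required vote.

Class I: 3/4 of 14540736 = 10905552; 10,905,552 required, 10,907,274 in favor — approved.
Class II: 4/5 of 2110214 = 1688171.20, rounded up to 1688172; 1,688,172 required, 1,687,668 in favor — not approved.
Class III: 4/5 of 2305936 = 1844748.80, rounded up to 1844749; 1,844,749 required, 1,844,749 in favor — approved.
Class IV: 2/3 of 338313 = 225542; 225,542 required, 225,607 in favor — approved.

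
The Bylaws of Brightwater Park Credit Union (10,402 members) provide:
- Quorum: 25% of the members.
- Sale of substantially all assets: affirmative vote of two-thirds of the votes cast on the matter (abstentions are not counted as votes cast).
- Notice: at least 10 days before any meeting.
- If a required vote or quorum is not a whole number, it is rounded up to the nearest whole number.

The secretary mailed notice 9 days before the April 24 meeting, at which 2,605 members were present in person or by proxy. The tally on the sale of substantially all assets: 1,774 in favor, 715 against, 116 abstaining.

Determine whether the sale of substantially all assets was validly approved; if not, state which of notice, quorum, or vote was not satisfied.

Invalid — notice requirement not satisfied.

Notice: 9 days given; 10 required. Not satisfied.
Quorum: 25% of 10,402 = 2,600.50, rounded up to 2,601; 2,605 present. Satisfied.
Vote: requires two-thirds of the votes cast (2,605 − 116 abstaining = 2,489); 2/3 of 2489 = 1659.33, rounded up to 1660, so 1,660 needed; 1,774 in favor. Satisfied.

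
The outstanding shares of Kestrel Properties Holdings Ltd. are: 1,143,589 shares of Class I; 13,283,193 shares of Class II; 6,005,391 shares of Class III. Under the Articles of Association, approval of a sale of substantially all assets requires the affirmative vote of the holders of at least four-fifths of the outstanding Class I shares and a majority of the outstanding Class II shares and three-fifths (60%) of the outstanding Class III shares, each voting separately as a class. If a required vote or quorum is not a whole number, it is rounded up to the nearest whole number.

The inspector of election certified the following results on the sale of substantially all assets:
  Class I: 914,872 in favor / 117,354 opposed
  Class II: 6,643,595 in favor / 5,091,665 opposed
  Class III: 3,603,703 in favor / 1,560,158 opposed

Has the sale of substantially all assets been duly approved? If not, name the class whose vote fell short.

Class I: 4/5 of 1143589 = 914871.20, rounded up to 914872; 914,872 required, 914,872 in favor — approved.
Class II: a majority of 13283193 is 6641597; 6,641,597 required, 6,643,595 in favor — approved.
Class III: 3/5 of 6005391 = 3603234.60, rounded up to 3603235; 3,603,235 required, 3,603,703 in favor — approved.

Approved — every class gave the required vote.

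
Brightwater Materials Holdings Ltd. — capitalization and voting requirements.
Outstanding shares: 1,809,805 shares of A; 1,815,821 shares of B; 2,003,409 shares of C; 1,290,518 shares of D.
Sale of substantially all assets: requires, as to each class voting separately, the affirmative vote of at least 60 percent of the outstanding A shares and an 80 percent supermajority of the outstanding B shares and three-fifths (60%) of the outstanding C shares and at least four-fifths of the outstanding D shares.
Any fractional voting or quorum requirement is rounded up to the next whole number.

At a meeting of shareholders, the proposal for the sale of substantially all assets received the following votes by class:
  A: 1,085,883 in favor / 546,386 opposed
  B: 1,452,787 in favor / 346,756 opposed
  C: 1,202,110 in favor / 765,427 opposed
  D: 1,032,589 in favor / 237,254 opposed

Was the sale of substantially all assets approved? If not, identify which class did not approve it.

Approved — every class gave the required vote.

A: 3/5 of 1809805 = 1085883; 1,085,883 required, 1,085,883 in favor — approved.
B: 4/5 of 1815821 = 1452656.80, rounded up to 1452657; 1,452,657 required, 1,452,787 in favor — approved.
C: 3/5 of 2003409 = 1202045.40, rounded up to 1202046; 1,202,046 required, 1,202,110 in favor — approved.
D: 4/5 of 1290518 = 1032414.40, rounded up to 1032415; 1,032,415 required, 1,032,589 in favor — approved.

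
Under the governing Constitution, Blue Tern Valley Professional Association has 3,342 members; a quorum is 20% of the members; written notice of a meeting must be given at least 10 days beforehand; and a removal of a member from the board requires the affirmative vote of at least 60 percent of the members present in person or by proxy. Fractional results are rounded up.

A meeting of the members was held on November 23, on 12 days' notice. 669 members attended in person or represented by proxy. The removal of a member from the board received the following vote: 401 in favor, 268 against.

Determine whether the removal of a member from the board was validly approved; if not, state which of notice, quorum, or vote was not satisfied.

Invalid — vote requirement not satisfied.

Notice: 12 days given; 10 required. Satisfied.
Quorum: 20% of 3,342 = 668.40, rounded up to 669; 669 present. Satisfied.
Vote: requires three-fifths of those present (669); 3/5 of 669 = 401.40, rounded up to 402, so 402 needed; 401 in favor. Not satisfied.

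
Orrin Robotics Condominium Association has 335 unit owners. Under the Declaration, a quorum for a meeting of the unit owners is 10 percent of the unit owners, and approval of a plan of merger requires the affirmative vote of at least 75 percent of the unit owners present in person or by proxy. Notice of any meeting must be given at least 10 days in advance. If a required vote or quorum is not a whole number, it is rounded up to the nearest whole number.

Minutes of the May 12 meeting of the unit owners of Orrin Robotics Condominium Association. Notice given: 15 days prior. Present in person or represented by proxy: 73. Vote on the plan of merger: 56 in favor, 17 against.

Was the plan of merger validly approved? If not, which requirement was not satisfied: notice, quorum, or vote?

Valid — all requirements satisfied.

Notice: 15 days given; 10 required. Satisfied.
Quorum: 10% of 335 = 33.50, rounded up to 34; 73 present. Satisfied.
Vote: requires three-fourths of those present (73); 3/4 of 73 = 54.75, rounded up to 55, so 55 needed; 56 in favor. Satisfied.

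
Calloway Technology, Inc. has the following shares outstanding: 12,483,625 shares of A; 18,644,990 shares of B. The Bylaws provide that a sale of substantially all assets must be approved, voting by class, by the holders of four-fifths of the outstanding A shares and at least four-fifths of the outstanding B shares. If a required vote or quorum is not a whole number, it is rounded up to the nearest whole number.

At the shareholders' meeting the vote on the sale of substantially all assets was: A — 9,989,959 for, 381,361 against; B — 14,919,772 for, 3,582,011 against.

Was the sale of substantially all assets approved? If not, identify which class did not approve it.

Approved — every class gave the required vote.

A: 4/5 of 12483625 = 9986900; 9,986,900 required, 9,989,959 in favor — approved.
B: 4/5 of 18644990 = 14915992; 14,915,992 required, 14,919,772 in favor — approved.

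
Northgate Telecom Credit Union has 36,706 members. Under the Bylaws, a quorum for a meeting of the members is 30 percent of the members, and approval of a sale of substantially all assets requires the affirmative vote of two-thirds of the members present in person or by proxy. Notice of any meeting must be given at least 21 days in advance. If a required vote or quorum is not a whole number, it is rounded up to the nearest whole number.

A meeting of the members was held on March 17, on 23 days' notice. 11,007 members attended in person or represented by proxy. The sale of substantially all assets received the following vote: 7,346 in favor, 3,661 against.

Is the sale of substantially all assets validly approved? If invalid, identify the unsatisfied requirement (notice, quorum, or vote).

Notice: 23 days given; 21 required. Satisfied.
Quorum: 30% of 36,706 = 11,011.80, rounded up to 11,012; 11,007 present. Not satisfied.
Vote: requires two-thirds of those present (11,007); 2/3 of 11007 = 7338, so 7,338 needed; 7,346 in favor. Satisfied.

Invalid — quorum requirement not satisfied.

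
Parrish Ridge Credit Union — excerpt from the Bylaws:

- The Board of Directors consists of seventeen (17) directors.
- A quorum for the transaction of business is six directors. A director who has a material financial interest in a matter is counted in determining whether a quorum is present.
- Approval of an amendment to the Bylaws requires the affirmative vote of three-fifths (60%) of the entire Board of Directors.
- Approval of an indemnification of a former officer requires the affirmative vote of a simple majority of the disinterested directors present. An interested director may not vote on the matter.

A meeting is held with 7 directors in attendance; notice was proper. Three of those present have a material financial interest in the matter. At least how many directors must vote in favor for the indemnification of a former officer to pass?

3

The indemnification of a former officer requires a majority of the disinterested directors present (7 − 3 = 4).
A majority of 4 is 3.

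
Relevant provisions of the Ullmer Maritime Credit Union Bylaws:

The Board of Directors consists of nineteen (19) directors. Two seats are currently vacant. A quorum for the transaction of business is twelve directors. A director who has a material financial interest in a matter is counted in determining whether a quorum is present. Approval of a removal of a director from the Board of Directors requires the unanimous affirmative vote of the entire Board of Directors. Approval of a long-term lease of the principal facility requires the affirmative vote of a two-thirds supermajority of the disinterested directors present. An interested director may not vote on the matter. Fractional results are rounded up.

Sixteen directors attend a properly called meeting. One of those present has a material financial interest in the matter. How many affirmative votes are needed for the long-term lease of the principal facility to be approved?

10

The long-term lease of the principal facility requires two-thirds of the disinterested directors present (16 − 1 = 15).
2/3 of 15 = 10.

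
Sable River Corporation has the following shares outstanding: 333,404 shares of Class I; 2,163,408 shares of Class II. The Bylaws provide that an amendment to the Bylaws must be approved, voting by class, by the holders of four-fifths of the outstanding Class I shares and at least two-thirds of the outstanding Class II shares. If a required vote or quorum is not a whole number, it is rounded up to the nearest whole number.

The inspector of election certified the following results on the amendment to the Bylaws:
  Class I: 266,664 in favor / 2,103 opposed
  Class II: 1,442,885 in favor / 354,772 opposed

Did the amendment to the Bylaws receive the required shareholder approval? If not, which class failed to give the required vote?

Not approved — the Class I shares did not give the required vote.

Class I: 4/5 of 333404 = 266723.20, rounded up to 266724; 266,724 required, 266,664 in favor — not approved.
Class II: 2/3 of 2163408 = 1442272; 1,442,272 required, 1,442,885 in favor — approved.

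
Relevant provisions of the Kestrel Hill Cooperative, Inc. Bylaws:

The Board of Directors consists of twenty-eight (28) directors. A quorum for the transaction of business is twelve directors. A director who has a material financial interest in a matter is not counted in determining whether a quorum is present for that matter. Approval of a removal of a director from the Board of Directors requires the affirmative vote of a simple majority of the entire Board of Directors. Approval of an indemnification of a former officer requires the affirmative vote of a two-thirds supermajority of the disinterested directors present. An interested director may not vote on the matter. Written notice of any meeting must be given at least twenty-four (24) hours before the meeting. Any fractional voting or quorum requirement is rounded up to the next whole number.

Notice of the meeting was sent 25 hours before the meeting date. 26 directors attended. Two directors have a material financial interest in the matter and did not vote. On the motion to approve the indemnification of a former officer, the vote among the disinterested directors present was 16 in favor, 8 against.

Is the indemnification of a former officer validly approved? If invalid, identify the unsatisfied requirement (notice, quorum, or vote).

Valid — all requirements satisfied.

Notice: 25 hours given; 24 required (25 ≥ 24). Satisfied.
Quorum: 26 present, but the 2 interested directors do not count, leaving 24. Quorum is 12. Satisfied.
Vote: the indemnification of a former officer requires two-thirds of the disinterested directors present (26 − 2 = 24). 2/3 of 24 = 16, so 16 affirmative votes are needed; 16 voted in favor. Satisfied.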